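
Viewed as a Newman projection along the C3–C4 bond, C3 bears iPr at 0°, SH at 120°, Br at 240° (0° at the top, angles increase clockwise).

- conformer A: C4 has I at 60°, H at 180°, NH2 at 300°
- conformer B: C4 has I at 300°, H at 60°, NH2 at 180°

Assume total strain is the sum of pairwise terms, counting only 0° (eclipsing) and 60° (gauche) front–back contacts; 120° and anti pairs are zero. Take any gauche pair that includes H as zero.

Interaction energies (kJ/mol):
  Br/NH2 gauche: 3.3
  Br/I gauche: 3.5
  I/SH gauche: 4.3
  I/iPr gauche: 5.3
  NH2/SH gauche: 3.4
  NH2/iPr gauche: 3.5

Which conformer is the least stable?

A is staggered. iPr at 0° is gauche with I at 60° (5.3); iPr at 0° is gauche with NH2 at 300° (3.5); SH at 120° is gauche with I at 60° (4.3); Br at 240° is gauche with NH2 at 300° (3.3). Total 16.4 kJ/mol.
B is staggered. iPr at 0° is gauche with I at 300° (5.3); SH at 120° is gauche with NH2 at 180° (3.4); Br at 240° is gauche with I at 300° (3.5); Br at 240° is gauche with NH2 at 180° (3.3). Total 15.5 kJ/mol.
A has the highest total (16.4 kJ/mol).

A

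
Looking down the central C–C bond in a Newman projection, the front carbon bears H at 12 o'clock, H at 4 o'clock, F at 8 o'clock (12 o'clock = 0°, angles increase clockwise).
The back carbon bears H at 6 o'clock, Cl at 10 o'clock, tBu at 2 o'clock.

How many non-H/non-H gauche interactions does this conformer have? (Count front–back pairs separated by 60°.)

Non-H gauche pairs: F(240°)/Cl(300°) — 1 interaction.

1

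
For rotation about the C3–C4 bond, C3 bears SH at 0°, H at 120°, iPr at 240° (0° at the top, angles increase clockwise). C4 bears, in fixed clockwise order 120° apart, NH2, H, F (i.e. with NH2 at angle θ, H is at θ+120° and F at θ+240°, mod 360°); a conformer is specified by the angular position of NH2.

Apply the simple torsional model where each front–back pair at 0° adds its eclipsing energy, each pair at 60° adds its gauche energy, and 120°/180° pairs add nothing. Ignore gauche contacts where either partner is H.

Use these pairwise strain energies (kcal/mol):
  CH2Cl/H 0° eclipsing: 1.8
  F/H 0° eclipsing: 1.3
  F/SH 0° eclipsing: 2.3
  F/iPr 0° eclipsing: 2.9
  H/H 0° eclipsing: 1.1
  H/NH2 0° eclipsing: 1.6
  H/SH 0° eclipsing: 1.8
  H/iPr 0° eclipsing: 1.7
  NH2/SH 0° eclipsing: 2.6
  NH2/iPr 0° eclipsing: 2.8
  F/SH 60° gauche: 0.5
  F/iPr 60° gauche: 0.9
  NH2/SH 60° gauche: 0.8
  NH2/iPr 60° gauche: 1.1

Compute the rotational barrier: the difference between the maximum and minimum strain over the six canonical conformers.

NH2 at 0° (eclipsed): SH(0°)/NH2(0°) eclipsed 2.6; H(120°)/H(120°) eclipsed 1.1; iPr(240°)/F(240°) eclipsed 2.9 → 6.6 kcal/mol.
NH2 at 60° (staggered): SH(0°)/NH2(60°) gauche 0.8; SH(0°)/F(300°) gauche 0.5; iPr(240°)/F(300°) gauche 0.9 → 2.2 kcal/mol.
NH2 at 120° (eclipsed): SH(0°)/F(0°) eclipsed 2.3; H(120°)/NH2(120°) eclipsed 1.6; iPr(240°)/H(240°) eclipsed 1.7 → 5.6 kcal/mol.
NH2 at 180° (staggered): SH(0°)/F(60°) gauche 0.5; iPr(240°)/NH2(180°) gauche 1.1 → 1.6 kcal/mol.
NH2 at 240° (eclipsed): SH(0°)/H(0°) eclipsed 1.8; H(120°)/F(120°) eclipsed 1.3; iPr(240°)/NH2(240°) eclipsed 2.8 → 5.9 kcal/mol.
NH2 at 300° (staggered): SH(0°)/NH2(300°) gauche 0.8; iPr(240°)/NH2(300°) gauche 1.1; iPr(240°)/F(180°) gauche 0.9 → 2.8 kcal/mol.
Max at 0° (6.6 kcal/mol), min at 180° (1.6 kcal/mol); barrier = 5.0 kcal/mol.

5.0 kcal/mol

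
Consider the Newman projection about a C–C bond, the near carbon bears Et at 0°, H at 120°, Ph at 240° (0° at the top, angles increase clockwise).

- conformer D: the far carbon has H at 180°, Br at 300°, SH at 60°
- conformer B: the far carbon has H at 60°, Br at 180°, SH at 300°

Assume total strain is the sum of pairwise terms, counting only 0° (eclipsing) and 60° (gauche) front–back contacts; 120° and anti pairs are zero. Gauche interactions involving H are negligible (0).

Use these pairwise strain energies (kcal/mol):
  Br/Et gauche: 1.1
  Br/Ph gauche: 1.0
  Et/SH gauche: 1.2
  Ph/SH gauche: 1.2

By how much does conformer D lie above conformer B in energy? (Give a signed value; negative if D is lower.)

-0.1 kcal/mol

D (staggered): Et(0°)/Br(300°) gauche 1.1; Et(0°)/SH(60°) gauche 1.2; Ph(240°)/Br(300°) gauche 1.0 → 3.3 kcal/mol.
B (staggered): Et(0°)/SH(300°) gauche 1.2; Ph(240°)/Br(180°) gauche 1.0; Ph(240°)/SH(300°) gauche 1.2 → 3.4 kcal/mol.
E(D) − E(B) = 3.3 − 3.4 = -0.1 kcal/mol.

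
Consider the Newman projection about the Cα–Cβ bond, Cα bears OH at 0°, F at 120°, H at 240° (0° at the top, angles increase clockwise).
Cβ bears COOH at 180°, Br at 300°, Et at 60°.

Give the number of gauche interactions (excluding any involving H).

4

Non-H gauche pairs: OH(0°)/Br(300°); OH(0°)/Et(60°); F(120°)/COOH(180°); F(120°)/Et(60°) — 4 interactions.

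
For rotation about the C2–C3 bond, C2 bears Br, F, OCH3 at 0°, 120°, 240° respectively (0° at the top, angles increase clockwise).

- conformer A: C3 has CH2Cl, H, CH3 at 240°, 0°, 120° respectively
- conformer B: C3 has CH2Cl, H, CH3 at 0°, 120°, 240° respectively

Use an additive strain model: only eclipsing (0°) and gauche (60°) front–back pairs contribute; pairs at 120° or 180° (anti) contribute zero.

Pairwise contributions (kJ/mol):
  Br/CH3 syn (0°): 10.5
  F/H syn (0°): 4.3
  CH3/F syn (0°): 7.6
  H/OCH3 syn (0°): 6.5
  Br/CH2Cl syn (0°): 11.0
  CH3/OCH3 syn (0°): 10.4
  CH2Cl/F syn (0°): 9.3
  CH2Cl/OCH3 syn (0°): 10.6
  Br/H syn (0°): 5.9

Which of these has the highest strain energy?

B

A (eclipsed): Br(0°)/H(0°) eclipsed 5.9; F(120°)/CH3(120°) eclipsed 7.6; OCH3(240°)/CH2Cl(240°) eclipsed 10.6 → 24.1 kJ/mol.
B (eclipsed): Br(0°)/CH2Cl(0°) eclipsed 11.0; F(120°)/H(120°) eclipsed 4.3; OCH3(240°)/CH3(240°) eclipsed 10.4 → 25.7 kJ/mol.
B has the highest total (25.7 kJ/mol).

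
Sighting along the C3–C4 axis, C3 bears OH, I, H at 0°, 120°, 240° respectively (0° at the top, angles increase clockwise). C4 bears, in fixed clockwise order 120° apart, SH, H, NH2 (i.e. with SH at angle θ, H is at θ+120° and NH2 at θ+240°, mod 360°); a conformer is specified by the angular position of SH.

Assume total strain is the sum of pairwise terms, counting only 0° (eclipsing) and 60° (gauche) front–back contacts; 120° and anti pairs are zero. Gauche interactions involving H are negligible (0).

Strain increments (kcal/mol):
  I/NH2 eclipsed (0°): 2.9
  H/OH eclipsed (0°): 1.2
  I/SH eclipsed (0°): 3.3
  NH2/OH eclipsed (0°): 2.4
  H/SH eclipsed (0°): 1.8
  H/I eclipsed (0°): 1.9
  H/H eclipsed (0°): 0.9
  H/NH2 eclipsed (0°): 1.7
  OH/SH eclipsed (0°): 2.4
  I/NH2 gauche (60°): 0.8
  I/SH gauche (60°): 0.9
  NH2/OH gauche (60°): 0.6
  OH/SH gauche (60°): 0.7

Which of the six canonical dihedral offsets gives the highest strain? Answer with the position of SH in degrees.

120°

SH at 0° (eclipsed): OH(0°)/SH(0°) eclipsed 2.4; I(120°)/H(120°) eclipsed 1.9; H(240°)/NH2(240°) eclipsed 1.7 → 6.0 kcal/mol.
SH at 60° (staggered): OH(0°)/SH(60°) gauche 0.7; OH(0°)/NH2(300°) gauche 0.6; I(120°)/SH(60°) gauche 0.9 → 2.2 kcal/mol.
SH at 120° (eclipsed): OH(0°)/NH2(0°) eclipsed 2.4; I(120°)/SH(120°) eclipsed 3.3; H(240°)/H(240°) eclipsed 0.9 → 6.6 kcal/mol.
SH at 180° (staggered): OH(0°)/NH2(60°) gauche 0.6; I(120°)/SH(180°) gauche 0.9; I(120°)/NH2(60°) gauche 0.8 → 2.3 kcal/mol.
SH at 240° (eclipsed): OH(0°)/H(0°) eclipsed 1.2; I(120°)/NH2(120°) eclipsed 2.9; H(240°)/SH(240°) eclipsed 1.8 → 5.9 kcal/mol.
SH at 300° (staggered): OH(0°)/SH(300°) gauche 0.7; I(120°)/NH2(180°) gauche 0.8 → 1.5 kcal/mol.
The maximum (6.6 kcal/mol) occurs with SH at 120°.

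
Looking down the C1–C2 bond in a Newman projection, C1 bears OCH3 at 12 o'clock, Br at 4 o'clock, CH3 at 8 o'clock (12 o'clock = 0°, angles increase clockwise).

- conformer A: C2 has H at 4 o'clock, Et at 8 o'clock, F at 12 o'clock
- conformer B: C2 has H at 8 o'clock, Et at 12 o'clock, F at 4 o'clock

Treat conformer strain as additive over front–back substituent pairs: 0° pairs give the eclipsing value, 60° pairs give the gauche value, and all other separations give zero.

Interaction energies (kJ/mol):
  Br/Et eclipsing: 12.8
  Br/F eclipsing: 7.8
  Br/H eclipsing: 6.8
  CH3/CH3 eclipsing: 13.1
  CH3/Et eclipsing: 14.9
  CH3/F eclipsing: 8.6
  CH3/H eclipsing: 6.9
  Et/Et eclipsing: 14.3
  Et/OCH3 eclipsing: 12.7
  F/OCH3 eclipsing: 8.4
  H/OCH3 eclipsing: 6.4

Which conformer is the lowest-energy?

B

A (eclipsed): OCH3–F eclipsed, Br–H eclipsed, CH3–Et eclipsed; 8.4 + 6.8 + 14.9 = 30.1 kJ/mol.
B (eclipsed): OCH3–Et eclipsed, Br–F eclipsed, CH3–H eclipsed; 12.7 + 7.8 + 6.9 = 27.4 kJ/mol.
B has the lowest total (27.4 kJ/mol).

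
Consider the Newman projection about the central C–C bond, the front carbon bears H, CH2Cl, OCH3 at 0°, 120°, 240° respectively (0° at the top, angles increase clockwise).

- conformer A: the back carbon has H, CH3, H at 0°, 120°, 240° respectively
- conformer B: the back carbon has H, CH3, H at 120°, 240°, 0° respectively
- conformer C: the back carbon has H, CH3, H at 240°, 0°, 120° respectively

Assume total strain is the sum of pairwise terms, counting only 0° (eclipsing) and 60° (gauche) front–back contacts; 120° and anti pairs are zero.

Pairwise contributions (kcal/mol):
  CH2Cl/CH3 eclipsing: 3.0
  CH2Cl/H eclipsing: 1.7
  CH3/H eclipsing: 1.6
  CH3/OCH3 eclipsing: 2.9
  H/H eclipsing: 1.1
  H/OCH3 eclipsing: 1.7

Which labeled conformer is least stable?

A

A (eclipsed): H(0°)/H(0°) eclipsed 1.1; CH2Cl(120°)/CH3(120°) eclipsed 3.0; OCH3(240°)/H(240°) eclipsed 1.7 → 5.8 kcal/mol.
B (eclipsed): H(0°)/H(0°) eclipsed 1.1; CH2Cl(120°)/H(120°) eclipsed 1.7; OCH3(240°)/CH3(240°) eclipsed 2.9 → 5.7 kcal/mol.
C (eclipsed): H(0°)/CH3(0°) eclipsed 1.6; CH2Cl(120°)/H(120°) eclipsed 1.7; OCH3(240°)/H(240°) eclipsed 1.7 → 5.0 kcal/mol.
A has the highest total (5.8 kcal/mol).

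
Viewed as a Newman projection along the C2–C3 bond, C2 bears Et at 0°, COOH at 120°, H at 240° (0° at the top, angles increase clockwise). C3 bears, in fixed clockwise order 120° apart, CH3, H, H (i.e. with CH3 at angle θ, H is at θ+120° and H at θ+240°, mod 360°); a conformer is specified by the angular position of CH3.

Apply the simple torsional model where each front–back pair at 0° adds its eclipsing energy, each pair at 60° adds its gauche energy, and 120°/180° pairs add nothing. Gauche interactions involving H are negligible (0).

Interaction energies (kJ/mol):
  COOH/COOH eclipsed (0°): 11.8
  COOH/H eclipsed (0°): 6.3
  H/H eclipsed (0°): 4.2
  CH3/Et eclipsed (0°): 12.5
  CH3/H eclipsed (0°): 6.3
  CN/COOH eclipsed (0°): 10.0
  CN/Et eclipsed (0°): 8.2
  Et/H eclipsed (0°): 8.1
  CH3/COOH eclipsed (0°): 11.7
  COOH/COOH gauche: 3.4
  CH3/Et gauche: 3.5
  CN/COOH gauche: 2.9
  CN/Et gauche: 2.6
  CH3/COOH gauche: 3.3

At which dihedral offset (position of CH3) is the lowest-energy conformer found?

CH3 at 0° (eclipsed): Et(0°)/CH3(0°) eclipsed 12.5; COOH(120°)/H(120°) eclipsed 6.3; H(240°)/H(240°) eclipsed 4.2 → 23.0 kJ/mol.
CH3 at 60° (staggered): Et(0°)/CH3(60°) gauche 3.5; COOH(120°)/CH3(60°) gauche 3.3 → 6.8 kJ/mol.
CH3 at 120° (eclipsed): Et(0°)/H(0°) eclipsed 8.1; COOH(120°)/CH3(120°) eclipsed 11.7; H(240°)/H(240°) eclipsed 4.2 → 24.0 kJ/mol.
CH3 at 180° (staggered): COOH(120°)/CH3(180°) gauche 3.3 → 3.3 kJ/mol.
CH3 at 240° (eclipsed): Et(0°)/H(0°) eclipsed 8.1; COOH(120°)/H(120°) eclipsed 6.3; H(240°)/CH3(240°) eclipsed 6.3 → 20.7 kJ/mol.
CH3 at 300° (staggered): Et(0°)/CH3(300°) gauche 3.5 → 3.5 kJ/mol.
The minimum (3.3 kJ/mol) occurs with CH3 at 180°.

180°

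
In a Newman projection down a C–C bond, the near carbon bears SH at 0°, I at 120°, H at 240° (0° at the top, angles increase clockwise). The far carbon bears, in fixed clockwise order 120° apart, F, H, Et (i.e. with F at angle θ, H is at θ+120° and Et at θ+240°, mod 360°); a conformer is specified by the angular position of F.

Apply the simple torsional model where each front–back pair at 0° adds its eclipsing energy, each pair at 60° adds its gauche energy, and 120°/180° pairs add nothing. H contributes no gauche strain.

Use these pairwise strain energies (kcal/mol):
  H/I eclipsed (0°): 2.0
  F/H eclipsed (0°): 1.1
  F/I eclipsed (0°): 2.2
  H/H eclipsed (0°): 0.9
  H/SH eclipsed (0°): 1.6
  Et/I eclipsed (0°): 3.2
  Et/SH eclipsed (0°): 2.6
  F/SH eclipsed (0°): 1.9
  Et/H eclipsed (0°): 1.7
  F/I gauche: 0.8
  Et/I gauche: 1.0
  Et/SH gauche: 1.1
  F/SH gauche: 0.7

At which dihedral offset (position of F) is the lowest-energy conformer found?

F at 0° (eclipsed): SH(0°)/F(0°) eclipsed 1.9; I(120°)/H(120°) eclipsed 2.0; H(240°)/Et(240°) eclipsed 1.7 → 5.6 kcal/mol.
F at 60° (staggered): SH(0°)/F(60°) gauche 0.7; SH(0°)/Et(300°) gauche 1.1; I(120°)/F(60°) gauche 0.8 → 2.6 kcal/mol.
F at 120° (eclipsed): SH(0°)/Et(0°) eclipsed 2.6; I(120°)/F(120°) eclipsed 2.2; H(240°)/H(240°) eclipsed 0.9 → 5.7 kcal/mol.
F at 180° (staggered): SH(0°)/Et(60°) gauche 1.1; I(120°)/F(180°) gauche 0.8; I(120°)/Et(60°) gauche 1.0 → 2.9 kcal/mol.
F at 240° (eclipsed): SH(0°)/H(0°) eclipsed 1.6; I(120°)/Et(120°) eclipsed 3.2; H(240°)/F(240°) eclipsed 1.1 → 5.9 kcal/mol.
F at 300° (staggered): SH(0°)/F(300°) gauche 0.7; I(120°)/Et(180°) gauche 1.0 → 1.7 kcal/mol.
The minimum (1.7 kcal/mol) occurs with F at 300°.

300°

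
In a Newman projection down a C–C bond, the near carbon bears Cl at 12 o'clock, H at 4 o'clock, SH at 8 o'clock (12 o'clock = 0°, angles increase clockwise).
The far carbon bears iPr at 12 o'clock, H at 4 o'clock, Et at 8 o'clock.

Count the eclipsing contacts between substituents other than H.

Non-H eclipsing pairs: Cl(0°)/iPr(0°); SH(240°)/Et(240°) — 2 interactions.

2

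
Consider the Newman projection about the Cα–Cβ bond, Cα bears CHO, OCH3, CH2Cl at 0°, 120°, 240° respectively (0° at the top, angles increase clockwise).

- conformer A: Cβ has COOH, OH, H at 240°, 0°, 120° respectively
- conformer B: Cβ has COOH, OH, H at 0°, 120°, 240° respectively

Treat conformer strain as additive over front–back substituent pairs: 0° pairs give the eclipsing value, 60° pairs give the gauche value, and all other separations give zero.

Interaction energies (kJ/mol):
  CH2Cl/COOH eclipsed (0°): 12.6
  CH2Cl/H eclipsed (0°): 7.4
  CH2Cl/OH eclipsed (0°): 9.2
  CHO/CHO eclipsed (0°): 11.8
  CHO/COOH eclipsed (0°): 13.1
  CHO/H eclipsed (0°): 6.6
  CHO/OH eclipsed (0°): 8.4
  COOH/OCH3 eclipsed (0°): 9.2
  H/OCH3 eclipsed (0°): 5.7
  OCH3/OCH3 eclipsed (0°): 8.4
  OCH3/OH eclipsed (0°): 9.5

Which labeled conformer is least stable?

B

A (eclipsed): CHO–OH eclipsed, OCH3–H eclipsed, CH2Cl–COOH eclipsed; 8.4 + 5.7 + 12.6 = 26.7 kJ/mol.
B (eclipsed): CHO–COOH eclipsed, OCH3–OH eclipsed, CH2Cl–H eclipsed; 13.1 + 9.5 + 7.4 = 30.0 kJ/mol.
B has the highest total (30.0 kJ/mol).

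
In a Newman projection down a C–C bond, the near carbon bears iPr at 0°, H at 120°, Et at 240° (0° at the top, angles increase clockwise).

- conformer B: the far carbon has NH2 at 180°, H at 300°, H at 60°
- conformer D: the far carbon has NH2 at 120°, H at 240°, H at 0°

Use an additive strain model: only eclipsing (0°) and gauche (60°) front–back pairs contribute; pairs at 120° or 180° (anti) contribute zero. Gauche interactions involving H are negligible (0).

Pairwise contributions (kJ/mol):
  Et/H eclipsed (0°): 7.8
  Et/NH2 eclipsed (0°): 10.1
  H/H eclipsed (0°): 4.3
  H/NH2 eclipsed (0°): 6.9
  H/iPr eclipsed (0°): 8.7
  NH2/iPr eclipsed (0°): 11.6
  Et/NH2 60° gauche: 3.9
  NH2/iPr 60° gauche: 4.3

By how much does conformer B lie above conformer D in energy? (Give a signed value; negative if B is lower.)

-19.5 kJ/mol

B (staggered): Et(240°)/NH2(180°) gauche 3.9 → 3.9 kJ/mol.
D (eclipsed): iPr(0°)/H(0°) eclipsed 8.7; H(120°)/NH2(120°) eclipsed 6.9; Et(240°)/H(240°) eclipsed 7.8 → 23.4 kJ/mol.
E(B) − E(D) = 3.9 − 23.4 = -19.5 kJ/mol.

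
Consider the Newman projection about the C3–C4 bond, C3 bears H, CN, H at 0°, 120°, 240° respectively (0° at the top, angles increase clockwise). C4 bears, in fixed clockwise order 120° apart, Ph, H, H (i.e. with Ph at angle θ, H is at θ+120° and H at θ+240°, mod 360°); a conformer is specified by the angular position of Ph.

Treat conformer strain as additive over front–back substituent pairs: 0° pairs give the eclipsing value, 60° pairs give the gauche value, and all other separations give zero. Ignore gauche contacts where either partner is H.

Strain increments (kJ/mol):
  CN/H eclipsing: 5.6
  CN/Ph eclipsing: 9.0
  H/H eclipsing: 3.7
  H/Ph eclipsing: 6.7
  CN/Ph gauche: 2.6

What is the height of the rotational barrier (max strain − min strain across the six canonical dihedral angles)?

Ph at 0° (eclipsed): H–Ph eclipsed, CN–H eclipsed, H–H eclipsed; 6.7 + 5.6 + 3.7 = 16.0 kJ/mol.
Ph at 60° (staggered): CN–Ph gauche; 2.6 = 2.6 kJ/mol.
Ph at 120° (eclipsed): H–H eclipsed, CN–Ph eclipsed, H–H eclipsed; 3.7 + 9.0 + 3.7 = 16.4 kJ/mol.
Ph at 180° (staggered): CN–Ph gauche; 2.6 = 2.6 kJ/mol.
Ph at 240° (eclipsed): H–H eclipsed, CN–H eclipsed, H–Ph eclipsed; 3.7 + 5.6 + 6.7 = 16.0 kJ/mol.
Ph at 300° (staggered): no non-H gauche contacts → 0.0 kJ/mol.
Max at 120° (16.4 kJ/mol), min at 300° (0.0 kJ/mol); barrier = 16.4 kJ/mol.

16.4 kJ/mol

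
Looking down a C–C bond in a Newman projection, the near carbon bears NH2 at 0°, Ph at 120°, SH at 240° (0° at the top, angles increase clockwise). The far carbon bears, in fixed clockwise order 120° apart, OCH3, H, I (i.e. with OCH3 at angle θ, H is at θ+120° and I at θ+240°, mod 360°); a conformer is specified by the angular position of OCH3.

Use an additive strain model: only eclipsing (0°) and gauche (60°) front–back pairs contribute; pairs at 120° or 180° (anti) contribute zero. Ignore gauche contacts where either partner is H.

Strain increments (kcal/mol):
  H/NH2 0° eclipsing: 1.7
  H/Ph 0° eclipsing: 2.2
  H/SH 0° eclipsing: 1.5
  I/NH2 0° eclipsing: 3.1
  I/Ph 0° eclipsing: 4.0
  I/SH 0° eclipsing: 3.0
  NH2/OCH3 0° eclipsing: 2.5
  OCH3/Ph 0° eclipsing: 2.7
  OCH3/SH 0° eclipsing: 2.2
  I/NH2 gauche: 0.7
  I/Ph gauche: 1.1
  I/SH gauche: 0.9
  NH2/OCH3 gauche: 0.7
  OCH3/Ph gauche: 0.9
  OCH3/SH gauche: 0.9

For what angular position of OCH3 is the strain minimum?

60°

OCH3 at 0° is eclipsed. NH2 at 0° is eclipsed with OCH3 at 0° (2.5); Ph at 120° is eclipsed with H at 120° (2.2); SH at 240° is eclipsed with I at 240° (3.0). Total 7.7 kcal/mol.
OCH3 at 60° is staggered. NH2 at 0° is gauche with OCH3 at 60° (0.7); NH2 at 0° is gauche with I at 300° (0.7); Ph at 120° is gauche with OCH3 at 60° (0.9); SH at 240° is gauche with I at 300° (0.9). Total 3.2 kcal/mol.
OCH3 at 120° is eclipsed. NH2 at 0° is eclipsed with I at 0° (3.1); Ph at 120° is eclipsed with OCH3 at 120° (2.7); SH at 240° is eclipsed with H at 240° (1.5). Total 7.3 kcal/mol.
OCH3 at 180° is staggered. NH2 at 0° is gauche with I at 60° (0.7); Ph at 120° is gauche with OCH3 at 180° (0.9); Ph at 120° is gauche with I at 60° (1.1); SH at 240° is gauche with OCH3 at 180° (0.9). Total 3.6 kcal/mol.
OCH3 at 240° is eclipsed. NH2 at 0° is eclipsed with H at 0° (1.7); Ph at 120° is eclipsed with I at 120° (4.0); SH at 240° is eclipsed with OCH3 at 240° (2.2). Total 7.9 kcal/mol.
OCH3 at 300° is staggered. NH2 at 0° is gauche with OCH3 at 300° (0.7); Ph at 120° is gauche with I at 180° (1.1); SH at 240° is gauche with OCH3 at 300° (0.9); SH at 240° is gauche with I at 180° (0.9). Total 3.6 kcal/mol.
The minimum (3.2 kcal/mol) occurs with OCH3 at 60°.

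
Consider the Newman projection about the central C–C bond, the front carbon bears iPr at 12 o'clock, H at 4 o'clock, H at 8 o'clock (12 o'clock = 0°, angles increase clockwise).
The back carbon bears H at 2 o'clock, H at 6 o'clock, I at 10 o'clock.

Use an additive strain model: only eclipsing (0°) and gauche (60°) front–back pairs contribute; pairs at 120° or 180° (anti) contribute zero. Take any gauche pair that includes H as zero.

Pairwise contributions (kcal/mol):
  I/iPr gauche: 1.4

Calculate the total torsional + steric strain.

This conformer (staggered): iPr(0°)/I(300°) gauche 1.4 → 1.4 kcal/mol.

1.4 kcal/mol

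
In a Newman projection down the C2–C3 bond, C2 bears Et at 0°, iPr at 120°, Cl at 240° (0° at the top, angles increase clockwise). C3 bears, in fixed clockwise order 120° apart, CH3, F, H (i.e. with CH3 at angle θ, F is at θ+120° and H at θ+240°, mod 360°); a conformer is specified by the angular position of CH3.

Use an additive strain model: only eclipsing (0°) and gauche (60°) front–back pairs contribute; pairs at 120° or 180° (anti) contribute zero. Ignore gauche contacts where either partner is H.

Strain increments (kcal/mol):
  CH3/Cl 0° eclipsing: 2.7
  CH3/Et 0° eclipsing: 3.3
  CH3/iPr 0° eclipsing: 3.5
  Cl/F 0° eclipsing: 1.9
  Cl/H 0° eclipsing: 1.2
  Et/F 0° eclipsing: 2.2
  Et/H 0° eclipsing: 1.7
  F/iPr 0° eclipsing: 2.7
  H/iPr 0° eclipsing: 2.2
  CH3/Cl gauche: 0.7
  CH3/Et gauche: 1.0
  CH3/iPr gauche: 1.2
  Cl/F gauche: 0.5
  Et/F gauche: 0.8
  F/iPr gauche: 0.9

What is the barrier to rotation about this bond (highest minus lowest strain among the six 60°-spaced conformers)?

4.0 kcal/mol

CH3 at 0° (eclipsed): Et–CH3 eclipsed, iPr–F eclipsed, Cl–H eclipsed; 3.3 + 2.7 + 1.2 = 7.2 kcal/mol.
CH3 at 60° (staggered): Et–CH3 gauche, iPr–CH3 gauche, iPr–F gauche, Cl–F gauche; 1.0 + 1.2 + 0.9 + 0.5 = 3.6 kcal/mol.
CH3 at 120° (eclipsed): Et–H eclipsed, iPr–CH3 eclipsed, Cl–F eclipsed; 1.7 + 3.5 + 1.9 = 7.1 kcal/mol.
CH3 at 180° (staggered): Et–F gauche, iPr–CH3 gauche, Cl–CH3 gauche, Cl–F gauche; 0.8 + 1.2 + 0.7 + 0.5 = 3.2 kcal/mol.
CH3 at 240° (eclipsed): Et–F eclipsed, iPr–H eclipsed, Cl–CH3 eclipsed; 2.2 + 2.2 + 2.7 = 7.1 kcal/mol.
CH3 at 300° (staggered): Et–CH3 gauche, Et–F gauche, iPr–F gauche, Cl–CH3 gauche; 1.0 + 0.8 + 0.9 + 0.7 = 3.4 kcal/mol.
Max at 0° (7.2 kcal/mol), min at 180° (3.2 kcal/mol); barrier = 4.0 kcal/mol.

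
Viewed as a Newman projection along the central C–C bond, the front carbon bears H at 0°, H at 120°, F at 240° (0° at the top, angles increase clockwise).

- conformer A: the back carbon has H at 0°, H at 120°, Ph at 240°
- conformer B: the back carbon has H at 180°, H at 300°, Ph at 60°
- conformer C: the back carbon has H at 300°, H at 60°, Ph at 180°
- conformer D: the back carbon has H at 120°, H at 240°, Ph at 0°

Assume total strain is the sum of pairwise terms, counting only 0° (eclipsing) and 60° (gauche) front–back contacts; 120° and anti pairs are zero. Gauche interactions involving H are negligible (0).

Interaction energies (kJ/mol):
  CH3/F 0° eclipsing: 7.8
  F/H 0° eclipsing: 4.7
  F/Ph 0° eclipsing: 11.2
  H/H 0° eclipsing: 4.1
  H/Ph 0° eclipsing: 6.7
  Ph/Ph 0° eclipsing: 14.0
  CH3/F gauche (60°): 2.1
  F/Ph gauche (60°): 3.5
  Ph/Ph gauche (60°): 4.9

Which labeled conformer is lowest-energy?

A (eclipsed): H(0°)/H(0°) eclipsed 4.1; H(120°)/H(120°) eclipsed 4.1; F(240°)/Ph(240°) eclipsed 11.2 → 19.4 kJ/mol.
B (staggered): no non-H gauche contacts → 0.0 kJ/mol.
C (staggered): F(240°)/Ph(180°) gauche 3.5 → 3.5 kJ/mol.
D (eclipsed): H(0°)/Ph(0°) eclipsed 6.7; H(120°)/H(120°) eclipsed 4.1; F(240°)/H(240°) eclipsed 4.7 → 15.5 kJ/mol.
B has the lowest total (0.0 kJ/mol).

B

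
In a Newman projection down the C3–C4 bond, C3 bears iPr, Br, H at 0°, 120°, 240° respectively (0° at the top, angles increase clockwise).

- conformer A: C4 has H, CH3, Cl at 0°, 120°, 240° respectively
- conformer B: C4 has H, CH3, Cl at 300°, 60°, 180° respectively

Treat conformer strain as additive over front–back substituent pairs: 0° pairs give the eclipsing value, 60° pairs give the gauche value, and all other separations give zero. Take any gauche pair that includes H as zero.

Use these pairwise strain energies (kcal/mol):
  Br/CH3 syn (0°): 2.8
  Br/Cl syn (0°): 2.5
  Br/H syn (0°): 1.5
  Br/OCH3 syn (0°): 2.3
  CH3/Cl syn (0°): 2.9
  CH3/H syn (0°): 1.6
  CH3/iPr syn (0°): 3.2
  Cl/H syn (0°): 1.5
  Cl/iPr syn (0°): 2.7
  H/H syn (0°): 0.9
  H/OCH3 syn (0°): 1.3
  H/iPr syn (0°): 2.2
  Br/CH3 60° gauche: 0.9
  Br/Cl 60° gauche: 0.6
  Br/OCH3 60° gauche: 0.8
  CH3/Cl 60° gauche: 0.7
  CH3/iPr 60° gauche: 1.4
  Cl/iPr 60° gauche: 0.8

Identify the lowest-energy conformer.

A is eclipsed. iPr at 0° is eclipsed with H at 0° (2.2); Br at 120° is eclipsed with CH3 at 120° (2.8); H at 240° is eclipsed with Cl at 240° (1.5). Total 6.5 kcal/mol.
B is staggered. iPr at 0° is gauche with CH3 at 60° (1.4); Br at 120° is gauche with CH3 at 60° (0.9); Br at 120° is gauche with Cl at 180° (0.6). Total 2.9 kcal/mol.
B has the lowest total (2.9 kcal/mol).

B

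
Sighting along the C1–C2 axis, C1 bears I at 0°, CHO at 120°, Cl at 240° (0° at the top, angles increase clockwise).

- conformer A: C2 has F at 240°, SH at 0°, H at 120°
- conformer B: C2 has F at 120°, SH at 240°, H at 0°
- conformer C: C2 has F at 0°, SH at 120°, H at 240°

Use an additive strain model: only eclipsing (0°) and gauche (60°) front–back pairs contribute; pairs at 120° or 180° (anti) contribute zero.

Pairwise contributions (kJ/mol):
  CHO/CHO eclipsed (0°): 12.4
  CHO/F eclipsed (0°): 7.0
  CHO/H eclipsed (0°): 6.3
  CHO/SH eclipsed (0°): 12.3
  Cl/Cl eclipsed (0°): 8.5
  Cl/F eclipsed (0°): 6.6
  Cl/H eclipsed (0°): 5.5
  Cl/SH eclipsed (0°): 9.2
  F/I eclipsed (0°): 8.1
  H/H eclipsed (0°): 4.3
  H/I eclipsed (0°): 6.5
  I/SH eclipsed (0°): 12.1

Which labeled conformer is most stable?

A (eclipsed): I–SH eclipsed, CHO–H eclipsed, Cl–F eclipsed; 12.1 + 6.3 + 6.6 = 25.0 kJ/mol.
B (eclipsed): I–H eclipsed, CHO–F eclipsed, Cl–SH eclipsed; 6.5 + 7.0 + 9.2 = 22.7 kJ/mol.
C (eclipsed): I–F eclipsed, CHO–SH eclipsed, Cl–H eclipsed; 8.1 + 12.3 + 5.5 = 25.9 kJ/mol.
B has the lowest total (22.7 kJ/mol).

B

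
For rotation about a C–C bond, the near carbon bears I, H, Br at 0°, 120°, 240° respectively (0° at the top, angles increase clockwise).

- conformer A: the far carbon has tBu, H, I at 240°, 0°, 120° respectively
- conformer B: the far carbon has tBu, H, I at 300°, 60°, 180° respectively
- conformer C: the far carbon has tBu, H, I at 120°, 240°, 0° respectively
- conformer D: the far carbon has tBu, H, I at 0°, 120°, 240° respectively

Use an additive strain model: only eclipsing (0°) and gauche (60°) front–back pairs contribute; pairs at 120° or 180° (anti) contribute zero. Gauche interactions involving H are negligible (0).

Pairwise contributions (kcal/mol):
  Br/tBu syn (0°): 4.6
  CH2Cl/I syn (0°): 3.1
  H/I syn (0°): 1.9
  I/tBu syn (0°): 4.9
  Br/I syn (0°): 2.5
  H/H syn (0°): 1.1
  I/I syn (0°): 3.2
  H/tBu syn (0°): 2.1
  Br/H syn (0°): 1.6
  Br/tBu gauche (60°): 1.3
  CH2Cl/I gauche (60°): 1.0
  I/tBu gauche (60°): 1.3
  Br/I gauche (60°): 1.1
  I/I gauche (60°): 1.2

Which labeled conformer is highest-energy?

D

A is eclipsed. I at 0° is eclipsed with H at 0° (1.9); H at 120° is eclipsed with I at 120° (1.9); Br at 240° is eclipsed with tBu at 240° (4.6). Total 8.4 kcal/mol.
B is staggered. I at 0° is gauche with tBu at 300° (1.3); Br at 240° is gauche with tBu at 300° (1.3); Br at 240° is gauche with I at 180° (1.1). Total 3.7 kcal/mol.
C is eclipsed. I at 0° is eclipsed with I at 0° (3.2); H at 120° is eclipsed with tBu at 120° (2.1); Br at 240° is eclipsed with H at 240° (1.6). Total 6.9 kcal/mol.
D is eclipsed. I at 0° is eclipsed with tBu at 0° (4.9); H at 120° is eclipsed with H at 120° (1.1); Br at 240° is eclipsed with I at 240° (2.5). Total 8.5 kcal/mol.
D has the highest total (8.5 kcal/mol).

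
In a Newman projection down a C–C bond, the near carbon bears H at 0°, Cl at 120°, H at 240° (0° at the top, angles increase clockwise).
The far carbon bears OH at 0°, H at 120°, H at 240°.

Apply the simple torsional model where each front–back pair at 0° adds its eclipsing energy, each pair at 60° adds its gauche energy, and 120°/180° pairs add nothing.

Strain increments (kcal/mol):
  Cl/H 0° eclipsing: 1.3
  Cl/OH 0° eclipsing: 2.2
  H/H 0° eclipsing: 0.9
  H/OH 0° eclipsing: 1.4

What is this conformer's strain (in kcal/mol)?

3.6 kcal/mol

This conformer (eclipsed): H–OH eclipsed, Cl–H eclipsed, H–H eclipsed; 1.4 + 1.3 + 0.9 = 3.6 kcal/mol.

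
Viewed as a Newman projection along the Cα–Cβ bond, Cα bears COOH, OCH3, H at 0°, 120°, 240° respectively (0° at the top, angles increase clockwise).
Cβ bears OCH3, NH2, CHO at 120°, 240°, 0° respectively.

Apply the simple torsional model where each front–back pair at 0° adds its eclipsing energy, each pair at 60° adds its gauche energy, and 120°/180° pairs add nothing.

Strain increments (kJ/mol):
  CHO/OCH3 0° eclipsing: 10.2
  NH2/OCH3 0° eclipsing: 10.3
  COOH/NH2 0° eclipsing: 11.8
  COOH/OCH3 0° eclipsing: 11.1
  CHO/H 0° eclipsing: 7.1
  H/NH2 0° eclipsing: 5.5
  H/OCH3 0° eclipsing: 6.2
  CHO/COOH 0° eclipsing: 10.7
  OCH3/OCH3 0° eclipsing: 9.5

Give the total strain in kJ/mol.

25.7 kJ/mol

This conformer is eclipsed. COOH at 0° is eclipsed with CHO at 0° (10.7); OCH3 at 120° is eclipsed with OCH3 at 120° (9.5); H at 240° is eclipsed with NH2 at 240° (5.5). Total 25.7 kJ/mol.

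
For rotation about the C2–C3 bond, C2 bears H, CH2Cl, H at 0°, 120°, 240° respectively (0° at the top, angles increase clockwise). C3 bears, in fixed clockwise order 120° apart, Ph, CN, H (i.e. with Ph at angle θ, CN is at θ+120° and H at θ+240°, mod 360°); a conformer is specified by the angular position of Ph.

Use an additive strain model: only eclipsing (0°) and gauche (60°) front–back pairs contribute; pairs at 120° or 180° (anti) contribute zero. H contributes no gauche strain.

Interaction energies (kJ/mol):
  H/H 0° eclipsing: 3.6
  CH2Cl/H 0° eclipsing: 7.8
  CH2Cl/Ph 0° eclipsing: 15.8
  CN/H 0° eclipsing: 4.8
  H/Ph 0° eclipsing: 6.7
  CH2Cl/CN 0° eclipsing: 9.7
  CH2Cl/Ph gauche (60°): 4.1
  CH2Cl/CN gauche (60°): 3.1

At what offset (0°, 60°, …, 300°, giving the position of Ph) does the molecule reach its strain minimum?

300°

Ph at 0° (eclipsed): H(0°)/Ph(0°) eclipsed 6.7; CH2Cl(120°)/CN(120°) eclipsed 9.7; H(240°)/H(240°) eclipsed 3.6 → 20.0 kJ/mol.
Ph at 60° (staggered): CH2Cl(120°)/Ph(60°) gauche 4.1; CH2Cl(120°)/CN(180°) gauche 3.1 → 7.2 kJ/mol.
Ph at 120° (eclipsed): H(0°)/H(0°) eclipsed 3.6; CH2Cl(120°)/Ph(120°) eclipsed 15.8; H(240°)/CN(240°) eclipsed 4.8 → 24.2 kJ/mol.
Ph at 180° (staggered): CH2Cl(120°)/Ph(180°) gauche 4.1 → 4.1 kJ/mol.
Ph at 240° (eclipsed): H(0°)/CN(0°) eclipsed 4.8; CH2Cl(120°)/H(120°) eclipsed 7.8; H(240°)/Ph(240°) eclipsed 6.7 → 19.3 kJ/mol.
Ph at 300° (staggered): CH2Cl(120°)/CN(60°) gauche 3.1 → 3.1 kJ/mol.
The minimum (3.1 kJ/mol) occurs with Ph at 300°.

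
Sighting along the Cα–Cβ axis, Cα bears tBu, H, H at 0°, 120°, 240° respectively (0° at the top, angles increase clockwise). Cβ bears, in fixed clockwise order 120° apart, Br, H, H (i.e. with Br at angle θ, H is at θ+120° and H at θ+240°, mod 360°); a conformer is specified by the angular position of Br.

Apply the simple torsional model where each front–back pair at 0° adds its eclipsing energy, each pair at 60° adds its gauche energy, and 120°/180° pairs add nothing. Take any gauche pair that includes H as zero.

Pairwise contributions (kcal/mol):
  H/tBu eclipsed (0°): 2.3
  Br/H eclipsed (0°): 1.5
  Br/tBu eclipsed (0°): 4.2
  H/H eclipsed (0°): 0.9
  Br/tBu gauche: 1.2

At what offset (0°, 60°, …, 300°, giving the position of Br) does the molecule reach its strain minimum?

180°

Br at 0° (eclipsed): tBu(0°)/Br(0°) eclipsed 4.2; H(120°)/H(120°) eclipsed 0.9; H(240°)/H(240°) eclipsed 0.9 → 6.0 kcal/mol.
Br at 60° (staggered): tBu(0°)/Br(60°) gauche 1.2 → 1.2 kcal/mol.
Br at 120° (eclipsed): tBu(0°)/H(0°) eclipsed 2.3; H(120°)/Br(120°) eclipsed 1.5; H(240°)/H(240°) eclipsed 0.9 → 4.7 kcal/mol.
Br at 180° (staggered): no non-H gauche contacts → 0.0 kcal/mol.
Br at 240° (eclipsed): tBu(0°)/H(0°) eclipsed 2.3; H(120°)/H(120°) eclipsed 0.9; H(240°)/Br(240°) eclipsed 1.5 → 4.7 kcal/mol.
Br at 300° (staggered): tBu(0°)/Br(300°) gauche 1.2 → 1.2 kcal/mol.
The minimum (0.0 kcal/mol) occurs with Br at 180°.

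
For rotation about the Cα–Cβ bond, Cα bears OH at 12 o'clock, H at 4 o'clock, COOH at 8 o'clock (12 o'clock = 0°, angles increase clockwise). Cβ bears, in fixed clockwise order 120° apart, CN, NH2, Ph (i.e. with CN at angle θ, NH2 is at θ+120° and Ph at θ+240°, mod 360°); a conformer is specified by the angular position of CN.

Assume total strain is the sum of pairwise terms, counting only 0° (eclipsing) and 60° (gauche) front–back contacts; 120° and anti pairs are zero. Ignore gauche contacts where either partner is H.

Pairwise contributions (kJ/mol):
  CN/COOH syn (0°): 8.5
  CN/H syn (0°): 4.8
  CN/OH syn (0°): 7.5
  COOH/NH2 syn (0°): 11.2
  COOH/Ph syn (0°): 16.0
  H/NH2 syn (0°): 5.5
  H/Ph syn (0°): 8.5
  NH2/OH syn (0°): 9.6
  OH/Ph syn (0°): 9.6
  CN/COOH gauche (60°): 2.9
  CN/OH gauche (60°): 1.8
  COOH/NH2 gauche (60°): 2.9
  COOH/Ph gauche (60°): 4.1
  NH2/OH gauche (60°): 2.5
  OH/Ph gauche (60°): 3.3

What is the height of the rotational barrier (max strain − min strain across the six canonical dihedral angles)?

17.7 kJ/mol

CN at 0° (eclipsed): OH–CN eclipsed, H–NH2 eclipsed, COOH–Ph eclipsed; 7.5 + 5.5 + 16.0 = 29.0 kJ/mol.
CN at 60° (staggered): OH–CN gauche, OH–Ph gauche, COOH–NH2 gauche, COOH–Ph gauche; 1.8 + 3.3 + 2.9 + 4.1 = 12.1 kJ/mol.
CN at 120° (eclipsed): OH–Ph eclipsed, H–CN eclipsed, COOH–NH2 eclipsed; 9.6 + 4.8 + 11.2 = 25.6 kJ/mol.
CN at 180° (staggered): OH–NH2 gauche, OH–Ph gauche, COOH–CN gauche, COOH–NH2 gauche; 2.5 + 3.3 + 2.9 + 2.9 = 11.6 kJ/mol.
CN at 240° (eclipsed): OH–NH2 eclipsed, H–Ph eclipsed, COOH–CN eclipsed; 9.6 + 8.5 + 8.5 = 26.6 kJ/mol.
CN at 300° (staggered): OH–CN gauche, OH–NH2 gauche, COOH–CN gauche, COOH–Ph gauche; 1.8 + 2.5 + 2.9 + 4.1 = 11.3 kJ/mol.
Max at 0° (29.0 kJ/mol), min at 300° (11.3 kJ/mol); barrier = 17.7 kJ/mol.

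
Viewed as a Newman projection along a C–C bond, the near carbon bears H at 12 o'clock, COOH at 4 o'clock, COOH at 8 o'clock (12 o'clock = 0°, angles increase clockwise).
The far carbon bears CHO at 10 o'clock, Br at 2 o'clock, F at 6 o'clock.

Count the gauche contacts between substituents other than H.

4

Non-H gauche pairs: COOH(120°)/Br(60°); COOH(120°)/F(180°); COOH(240°)/CHO(300°); COOH(240°)/F(180°) — 4 interactions.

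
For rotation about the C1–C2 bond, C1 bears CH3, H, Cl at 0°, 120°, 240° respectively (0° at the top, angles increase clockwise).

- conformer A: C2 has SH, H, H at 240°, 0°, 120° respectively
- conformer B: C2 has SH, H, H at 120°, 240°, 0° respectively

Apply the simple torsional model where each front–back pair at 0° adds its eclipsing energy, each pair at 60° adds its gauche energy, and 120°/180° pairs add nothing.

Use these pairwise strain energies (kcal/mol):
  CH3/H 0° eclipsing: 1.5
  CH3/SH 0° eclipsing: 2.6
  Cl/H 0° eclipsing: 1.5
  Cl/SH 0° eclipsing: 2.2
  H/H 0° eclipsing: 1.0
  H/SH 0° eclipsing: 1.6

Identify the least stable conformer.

A (eclipsed): CH3(0°)/H(0°) eclipsed 1.5; H(120°)/H(120°) eclipsed 1.0; Cl(240°)/SH(240°) eclipsed 2.2 → 4.7 kcal/mol.
B (eclipsed): CH3(0°)/H(0°) eclipsed 1.5; H(120°)/SH(120°) eclipsed 1.6; Cl(240°)/H(240°) eclipsed 1.5 → 4.6 kcal/mol.
A has the highest total (4.7 kcal/mol).

A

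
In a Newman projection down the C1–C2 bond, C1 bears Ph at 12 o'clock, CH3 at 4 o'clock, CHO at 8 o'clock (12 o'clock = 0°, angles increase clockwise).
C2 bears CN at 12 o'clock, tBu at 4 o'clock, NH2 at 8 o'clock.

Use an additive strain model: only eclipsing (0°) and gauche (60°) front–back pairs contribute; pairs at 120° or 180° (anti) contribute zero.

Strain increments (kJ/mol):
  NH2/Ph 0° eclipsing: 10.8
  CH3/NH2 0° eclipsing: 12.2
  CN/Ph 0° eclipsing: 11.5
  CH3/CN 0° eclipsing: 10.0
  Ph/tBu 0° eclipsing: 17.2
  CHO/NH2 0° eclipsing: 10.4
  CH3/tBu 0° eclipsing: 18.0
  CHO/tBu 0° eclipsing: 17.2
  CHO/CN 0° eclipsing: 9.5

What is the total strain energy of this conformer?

This conformer (eclipsed): Ph–CN eclipsed, CH3–tBu eclipsed, CHO–NH2 eclipsed; 11.5 + 18.0 + 10.4 = 39.9 kJ/mol.

39.9 kJ/mol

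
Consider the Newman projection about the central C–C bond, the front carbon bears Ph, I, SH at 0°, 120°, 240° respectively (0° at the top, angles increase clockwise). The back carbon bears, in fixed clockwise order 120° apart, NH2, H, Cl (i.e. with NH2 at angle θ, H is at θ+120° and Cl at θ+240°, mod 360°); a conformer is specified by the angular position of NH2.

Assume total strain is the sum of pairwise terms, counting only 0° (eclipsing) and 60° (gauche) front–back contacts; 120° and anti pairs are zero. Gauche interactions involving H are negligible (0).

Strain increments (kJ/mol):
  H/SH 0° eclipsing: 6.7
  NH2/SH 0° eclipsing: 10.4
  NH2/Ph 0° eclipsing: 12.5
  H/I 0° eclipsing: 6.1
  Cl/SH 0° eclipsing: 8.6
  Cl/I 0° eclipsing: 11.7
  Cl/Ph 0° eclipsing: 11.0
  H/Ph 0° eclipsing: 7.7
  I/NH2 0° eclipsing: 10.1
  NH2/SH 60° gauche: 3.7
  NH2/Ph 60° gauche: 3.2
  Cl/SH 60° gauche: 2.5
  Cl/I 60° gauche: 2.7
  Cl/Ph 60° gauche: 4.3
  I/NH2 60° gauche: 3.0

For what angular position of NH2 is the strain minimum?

300°

NH2 at 0° (eclipsed): Ph(0°)/NH2(0°) eclipsed 12.5; I(120°)/H(120°) eclipsed 6.1; SH(240°)/Cl(240°) eclipsed 8.6 → 27.2 kJ/mol.
NH2 at 60° (staggered): Ph(0°)/NH2(60°) gauche 3.2; Ph(0°)/Cl(300°) gauche 4.3; I(120°)/NH2(60°) gauche 3.0; SH(240°)/Cl(300°) gauche 2.5 → 13.0 kJ/mol.
NH2 at 120° (eclipsed): Ph(0°)/Cl(0°) eclipsed 11.0; I(120°)/NH2(120°) eclipsed 10.1; SH(240°)/H(240°) eclipsed 6.7 → 27.8 kJ/mol.
NH2 at 180° (staggered): Ph(0°)/Cl(60°) gauche 4.3; I(120°)/NH2(180°) gauche 3.0; I(120°)/Cl(60°) gauche 2.7; SH(240°)/NH2(180°) gauche 3.7 → 13.7 kJ/mol.
NH2 at 240° (eclipsed): Ph(0°)/H(0°) eclipsed 7.7; I(120°)/Cl(120°) eclipsed 11.7; SH(240°)/NH2(240°) eclipsed 10.4 → 29.8 kJ/mol.
NH2 at 300° (staggered): Ph(0°)/NH2(300°) gauche 3.2; I(120°)/Cl(180°) gauche 2.7; SH(240°)/NH2(300°) gauche 3.7; SH(240°)/Cl(180°) gauche 2.5 → 12.1 kJ/mol.
The minimum (12.1 kJ/mol) occurs with NH2 at 300°.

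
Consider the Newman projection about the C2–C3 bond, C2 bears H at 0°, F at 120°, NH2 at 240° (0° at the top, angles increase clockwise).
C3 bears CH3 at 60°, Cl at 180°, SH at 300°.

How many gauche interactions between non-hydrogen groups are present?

4

Non-H gauche pairs: F(120°)/CH3(60°); F(120°)/Cl(180°); NH2(240°)/Cl(180°); NH2(240°)/SH(300°) — 4 interactions.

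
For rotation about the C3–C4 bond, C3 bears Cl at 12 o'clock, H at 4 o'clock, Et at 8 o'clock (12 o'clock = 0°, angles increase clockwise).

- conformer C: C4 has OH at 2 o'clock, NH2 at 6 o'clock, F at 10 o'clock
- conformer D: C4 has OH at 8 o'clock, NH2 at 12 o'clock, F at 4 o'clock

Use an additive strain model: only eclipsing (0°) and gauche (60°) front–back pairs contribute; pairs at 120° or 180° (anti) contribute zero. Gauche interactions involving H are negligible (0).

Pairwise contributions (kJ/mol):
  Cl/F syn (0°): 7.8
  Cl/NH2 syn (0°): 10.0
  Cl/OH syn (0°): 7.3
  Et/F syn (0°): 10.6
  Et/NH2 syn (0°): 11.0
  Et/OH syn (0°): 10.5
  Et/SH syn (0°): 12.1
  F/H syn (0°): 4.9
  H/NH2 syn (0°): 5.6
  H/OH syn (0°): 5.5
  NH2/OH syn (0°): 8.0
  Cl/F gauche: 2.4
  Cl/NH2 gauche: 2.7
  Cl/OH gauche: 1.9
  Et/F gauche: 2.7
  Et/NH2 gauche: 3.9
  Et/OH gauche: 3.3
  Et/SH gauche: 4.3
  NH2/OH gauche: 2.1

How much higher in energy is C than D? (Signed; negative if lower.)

C (staggered): Cl(0°)/OH(60°) gauche 1.9; Cl(0°)/F(300°) gauche 2.4; Et(240°)/NH2(180°) gauche 3.9; Et(240°)/F(300°) gauche 2.7 → 10.9 kJ/mol.
D (eclipsed): Cl(0°)/NH2(0°) eclipsed 10.0; H(120°)/F(120°) eclipsed 4.9; Et(240°)/OH(240°) eclipsed 10.5 → 25.4 kJ/mol.
E(C) − E(D) = 10.9 − 25.4 = -14.5 kJ/mol.

-14.5 kJ/mol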